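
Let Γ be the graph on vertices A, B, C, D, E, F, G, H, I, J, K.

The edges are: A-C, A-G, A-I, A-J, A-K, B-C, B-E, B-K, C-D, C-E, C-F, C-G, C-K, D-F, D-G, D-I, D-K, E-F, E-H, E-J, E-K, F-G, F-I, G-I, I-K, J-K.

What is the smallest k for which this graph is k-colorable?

4

B, C, E, K form a clique, so at least 4 colors are needed.
4 colors suffice: A=green, B=yellow, C=red, D=green, E=green, F=yellow, G=blue, H=red, I=red, J=red, K=blue. No two adjacent vertices share a color.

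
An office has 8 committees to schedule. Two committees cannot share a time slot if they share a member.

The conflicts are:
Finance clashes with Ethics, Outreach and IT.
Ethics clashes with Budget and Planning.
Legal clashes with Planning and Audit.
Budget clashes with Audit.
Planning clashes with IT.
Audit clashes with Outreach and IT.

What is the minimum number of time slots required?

The cycle Ethics-Budget-Audit-Legal-Planning-Ethics has odd length 5, so it cannot be 2-colored; at least 3 time slots are needed.
3 time slots suffice: time slot 1 → {Ethics, Audit}; time slot 2 → {Finance, Budget, Planning}; time slot 3 → {Legal, Outreach, IT}. Each listed conflict is separated.

3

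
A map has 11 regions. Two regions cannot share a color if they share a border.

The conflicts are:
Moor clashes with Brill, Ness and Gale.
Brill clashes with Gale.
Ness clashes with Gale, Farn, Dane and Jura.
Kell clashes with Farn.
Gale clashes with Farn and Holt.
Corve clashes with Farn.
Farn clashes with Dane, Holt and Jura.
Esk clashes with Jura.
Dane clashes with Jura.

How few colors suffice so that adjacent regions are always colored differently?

Ness, Farn, Dane, Jura pairwise conflict, so at least 4 colors are needed.
A valid assignment using 4 colors: Moor=1, Brill=2, Ness=2, Kell=2, Gale=3, Corve=2, Farn=1, Esk=1, Dane=4, Holt=2, Jura=3. Each listed conflict is separated.

4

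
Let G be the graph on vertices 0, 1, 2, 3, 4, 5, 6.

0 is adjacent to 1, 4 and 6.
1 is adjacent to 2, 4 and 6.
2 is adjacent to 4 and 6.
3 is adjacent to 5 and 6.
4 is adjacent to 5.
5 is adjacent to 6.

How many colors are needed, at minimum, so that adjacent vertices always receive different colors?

3

3, 5, 6 are pairwise adjacent, so at least 3 colors are needed.
3 colors suffice: 0=c, 1=b, 2=c, 3=c, 4=a, 5=b, 6=a. Each edge has distinct colors on its endpoints.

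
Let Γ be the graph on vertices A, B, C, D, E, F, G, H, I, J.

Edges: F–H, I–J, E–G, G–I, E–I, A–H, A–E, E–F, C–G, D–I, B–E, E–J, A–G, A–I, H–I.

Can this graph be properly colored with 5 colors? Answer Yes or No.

Yes

The chromatic number is 4. A, E, G, I are mutually adjacent (a clique of size 4), so at least 4 colors are needed.
A valid assignment using 4 colors: A=4, B=2, C=1, D=1, E=1, F=2, G=3, H=1, I=2, J=3.
Since 5 ≥ 4, a proper 5-coloring certainly exists.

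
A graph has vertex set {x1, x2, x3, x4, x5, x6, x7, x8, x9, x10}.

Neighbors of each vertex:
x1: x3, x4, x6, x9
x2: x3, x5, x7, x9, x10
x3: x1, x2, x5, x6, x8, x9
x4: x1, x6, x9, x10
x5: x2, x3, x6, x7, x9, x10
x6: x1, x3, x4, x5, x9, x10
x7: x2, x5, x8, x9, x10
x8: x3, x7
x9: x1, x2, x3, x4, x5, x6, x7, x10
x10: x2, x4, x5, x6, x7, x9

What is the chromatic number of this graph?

5

x2, x5, x7, x9, x10 are mutually adjacent (a clique of size 5), so at least 5 colors are needed.
One proper 5-coloring: x1=5, x2=4, x3=2, x4=3, x5=3, x6=4, x7=5, x8=1, x9=1, x10=2. No two adjacent vertices share a color.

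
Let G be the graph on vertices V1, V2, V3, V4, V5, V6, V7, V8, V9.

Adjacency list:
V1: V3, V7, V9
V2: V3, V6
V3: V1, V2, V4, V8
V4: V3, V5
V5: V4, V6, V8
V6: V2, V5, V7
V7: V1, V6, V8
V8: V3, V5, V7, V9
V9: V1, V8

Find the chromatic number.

3

The cycle V2-V6-V7-V8-V3-V2 has odd length 5, so it cannot be 2-colored; at least 3 colors are needed.
One proper 3-coloring: V1=2, V2=3, V3=1, V4=2, V5=1, V6=2, V7=1, V8=2, V9=1. Each edge has distinct colors on its endpoints.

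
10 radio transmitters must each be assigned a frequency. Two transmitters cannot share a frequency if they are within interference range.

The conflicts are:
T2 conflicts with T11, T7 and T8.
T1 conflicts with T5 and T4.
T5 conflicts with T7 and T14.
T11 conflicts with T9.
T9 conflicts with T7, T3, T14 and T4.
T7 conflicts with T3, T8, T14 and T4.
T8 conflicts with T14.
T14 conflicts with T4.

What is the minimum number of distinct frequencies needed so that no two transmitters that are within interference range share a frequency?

T9, T7, T14, T4 are mutually in conflict, so at least 4 frequencies are needed.
4 frequencies suffice: frequency 1 → {T1, T11, T7}; frequency 2 → {T2, T3, T14}; frequency 3 → {T5, T9, T8}; frequency 4 → {T4}. Each listed conflict is separated.

4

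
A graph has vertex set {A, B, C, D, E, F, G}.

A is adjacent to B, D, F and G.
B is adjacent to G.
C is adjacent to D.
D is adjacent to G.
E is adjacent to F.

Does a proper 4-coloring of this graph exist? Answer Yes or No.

The chromatic number is 3. A, B, G are mutually adjacent, so at least 3 colors are needed.
3 colors suffice: A=red, B=green, C=red, D=green, E=red, F=blue, G=blue.
Since 4 ≥ 3, a proper 4-coloring certainly exists.

Yes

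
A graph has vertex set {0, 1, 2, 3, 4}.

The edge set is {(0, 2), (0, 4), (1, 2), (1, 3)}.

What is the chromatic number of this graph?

0 and 4 are adjacent, so at least 2 colors are needed.
2 colors suffice: color red → {2, 3, 4}; color blue → {0, 1}. Each edge has distinct colors on its endpoints.

2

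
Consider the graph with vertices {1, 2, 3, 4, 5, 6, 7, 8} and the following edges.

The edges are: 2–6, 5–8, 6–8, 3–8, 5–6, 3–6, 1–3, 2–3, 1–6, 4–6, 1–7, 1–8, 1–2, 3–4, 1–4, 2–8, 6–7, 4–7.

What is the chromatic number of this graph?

5

1, 2, 3, 6, 8 are pairwise adjacent (a clique of size 5), so at least 5 colors are needed.
5 colors suffice: color a → {6}; color b → {1, 5}; color c → {4, 8}; color d → {3, 7}; color e → {2}. Each edge has distinct colors on its endpoints.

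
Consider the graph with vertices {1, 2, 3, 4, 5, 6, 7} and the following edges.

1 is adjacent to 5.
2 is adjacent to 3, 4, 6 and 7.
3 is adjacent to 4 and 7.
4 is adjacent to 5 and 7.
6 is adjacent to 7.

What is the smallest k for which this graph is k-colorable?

2, 3, 4, 7 are pairwise adjacent (a clique of size 4), so at least 4 colors are needed.
4 colors suffice: 1=b, 2=c, 3=d, 4=b, 5=a, 6=b, 7=a. Every edge joins two different colors.

4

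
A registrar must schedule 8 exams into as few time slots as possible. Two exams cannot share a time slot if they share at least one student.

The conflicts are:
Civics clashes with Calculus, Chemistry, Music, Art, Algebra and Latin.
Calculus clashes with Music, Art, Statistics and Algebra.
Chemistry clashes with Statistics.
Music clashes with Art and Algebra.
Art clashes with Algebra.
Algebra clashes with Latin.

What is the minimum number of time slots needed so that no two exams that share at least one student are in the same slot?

Civics, Calculus, Music, Art, Algebra all conflict with each other, so at least 5 time slots are needed.
A valid assignment using 5 time slots: Civics=1, Calculus=2, Chemistry=2, Music=5, Art=4, Statistics=1, Algebra=3, Latin=2. Each listed conflict is separated.

5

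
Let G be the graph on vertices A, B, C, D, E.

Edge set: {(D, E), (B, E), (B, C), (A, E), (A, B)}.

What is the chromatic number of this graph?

A, B, E are pairwise adjacent, so at least 3 colors are needed.
3 colors suffice: color 1 → {C, E}; color 2 → {B, D}; color 3 → {A}. Each edge has distinct colors on its endpoints.

3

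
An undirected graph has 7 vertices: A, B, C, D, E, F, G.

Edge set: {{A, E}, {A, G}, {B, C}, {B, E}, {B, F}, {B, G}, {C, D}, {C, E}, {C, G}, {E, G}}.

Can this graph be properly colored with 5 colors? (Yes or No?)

Yes

The chromatic number is 4. B, C, E, G are pairwise adjacent (a clique of size 4), so at least 4 colors are needed.
4 colors suffice: color 1 → {D, F, G}; color 2 → {E}; color 3 → {A, C}; color 4 → {B}.
Since 5 ≥ 4, a proper 5-coloring certainly exists.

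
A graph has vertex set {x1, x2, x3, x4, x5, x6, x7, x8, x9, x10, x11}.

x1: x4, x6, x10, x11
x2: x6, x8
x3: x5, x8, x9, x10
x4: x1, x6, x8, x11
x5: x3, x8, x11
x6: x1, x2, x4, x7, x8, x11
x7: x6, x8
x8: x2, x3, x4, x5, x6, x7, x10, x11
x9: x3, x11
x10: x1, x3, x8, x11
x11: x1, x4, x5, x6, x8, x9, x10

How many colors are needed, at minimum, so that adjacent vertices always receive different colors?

x1, x4, x6, x11 form a clique, so at least 4 colors are needed.
4 colors suffice: color 1 → {x1, x8, x9}; color 2 → {x2, x3, x7, x11}; color 3 → {x5, x6, x10}; color 4 → {x4}. Each edge has distinct colors on its endpoints.

4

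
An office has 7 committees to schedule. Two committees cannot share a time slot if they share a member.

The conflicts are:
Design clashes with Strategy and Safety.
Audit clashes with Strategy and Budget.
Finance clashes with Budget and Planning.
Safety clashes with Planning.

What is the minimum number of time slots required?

The cycle Planning-Safety-Design-Strategy-Audit-Budget-Finance-Planning has odd length 7, so it cannot be 2-colored; at least 3 time slots are needed.
A valid assignment using 3 time slots: Design=3, Audit=2, Strategy=1, Finance=2, Safety=2, Budget=1, Planning=1. No two conflicting committees share a time slot.

3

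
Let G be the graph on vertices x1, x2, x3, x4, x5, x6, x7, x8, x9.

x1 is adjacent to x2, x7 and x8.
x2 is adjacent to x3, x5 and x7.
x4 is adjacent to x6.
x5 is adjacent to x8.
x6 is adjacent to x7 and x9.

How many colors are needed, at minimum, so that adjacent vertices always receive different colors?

3

x1, x2, x7 are pairwise adjacent, so at least 3 colors are needed.
A valid assignment using 3 colors: x1=2, x2=1, x3=2, x4=2, x5=2, x6=1, x7=3, x8=1, x9=2. No two adjacent vertices share a color.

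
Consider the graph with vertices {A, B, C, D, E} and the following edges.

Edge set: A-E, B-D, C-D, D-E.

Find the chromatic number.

A and E are adjacent, so at least 2 colors are needed.
2 colors suffice: color 1 → {A, D}; color 2 → {B, C, E}. No two adjacent vertices share a color.

2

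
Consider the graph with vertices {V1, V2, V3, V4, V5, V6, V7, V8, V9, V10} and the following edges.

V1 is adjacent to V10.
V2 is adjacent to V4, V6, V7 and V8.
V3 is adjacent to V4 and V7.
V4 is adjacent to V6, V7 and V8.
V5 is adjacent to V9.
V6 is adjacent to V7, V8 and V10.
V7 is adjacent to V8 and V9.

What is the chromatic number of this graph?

V2, V4, V6, V7, V8 form a clique, so at least 5 colors are needed.
5 colors suffice: V1=B, V2=P, V3=B, V4=G, V5=R, V6=B, V7=R, V8=Y, V9=B, V10=R. No two adjacent vertices share a color.

5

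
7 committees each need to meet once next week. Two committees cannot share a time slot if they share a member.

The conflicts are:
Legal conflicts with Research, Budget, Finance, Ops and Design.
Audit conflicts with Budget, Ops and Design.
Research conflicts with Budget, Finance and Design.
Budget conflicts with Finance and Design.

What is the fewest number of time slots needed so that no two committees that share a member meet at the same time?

4

Legal, Research, Budget, Finance all conflict with each other, so at least 4 time slots are needed.
A valid assignment using 4 time slots: Legal=2, Audit=2, Research=3, Budget=1, Finance=4, Ops=1, Design=4. Every pair that conflicts lands in different time slots.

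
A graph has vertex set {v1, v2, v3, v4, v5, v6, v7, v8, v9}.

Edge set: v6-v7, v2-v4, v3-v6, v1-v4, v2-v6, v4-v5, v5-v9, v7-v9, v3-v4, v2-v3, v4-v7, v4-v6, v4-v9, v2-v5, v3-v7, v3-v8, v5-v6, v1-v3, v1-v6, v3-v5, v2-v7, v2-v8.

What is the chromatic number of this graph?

v2, v3, v4, v5, v6 are pairwise adjacent (a clique of size 5), so at least 5 colors are needed.
5 colors suffice: color 1 → {v4, v8}; color 2 → {v3, v9}; color 3 → {v1, v2}; color 4 → {v6}; color 5 → {v5, v7}. Every edge joins two different colors.

5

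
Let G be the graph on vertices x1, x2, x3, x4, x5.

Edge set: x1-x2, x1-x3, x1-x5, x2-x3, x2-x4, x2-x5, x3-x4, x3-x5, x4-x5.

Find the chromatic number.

4

x2, x3, x4, x5 are pairwise adjacent (a clique of size 4), so at least 4 colors are needed.
4 colors suffice: x1=4, x2=2, x3=3, x4=4, x5=1. Every edge joins two different colors.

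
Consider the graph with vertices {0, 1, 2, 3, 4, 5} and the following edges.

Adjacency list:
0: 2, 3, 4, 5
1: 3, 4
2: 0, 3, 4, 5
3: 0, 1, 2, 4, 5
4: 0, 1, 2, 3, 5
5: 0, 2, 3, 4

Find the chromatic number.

0, 2, 3, 4, 5 are mutually adjacent (a clique of size 5), so at least 5 colors are needed.
5 colors suffice: color red → {4}; color blue → {3}; color green → {0, 1}; color yellow → {2}; color purple → {5}. Every edge joins two different colors.

5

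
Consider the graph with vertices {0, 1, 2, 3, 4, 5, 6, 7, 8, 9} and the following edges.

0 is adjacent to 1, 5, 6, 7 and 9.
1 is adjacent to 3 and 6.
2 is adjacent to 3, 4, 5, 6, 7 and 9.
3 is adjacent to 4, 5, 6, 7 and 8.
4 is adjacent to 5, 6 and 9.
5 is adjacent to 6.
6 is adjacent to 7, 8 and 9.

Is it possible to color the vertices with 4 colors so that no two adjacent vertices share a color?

No

2, 3, 4, 5, 6 are mutually adjacent (a clique of size 5), so at least 5 colors are needed.
So 4 colors are not enough.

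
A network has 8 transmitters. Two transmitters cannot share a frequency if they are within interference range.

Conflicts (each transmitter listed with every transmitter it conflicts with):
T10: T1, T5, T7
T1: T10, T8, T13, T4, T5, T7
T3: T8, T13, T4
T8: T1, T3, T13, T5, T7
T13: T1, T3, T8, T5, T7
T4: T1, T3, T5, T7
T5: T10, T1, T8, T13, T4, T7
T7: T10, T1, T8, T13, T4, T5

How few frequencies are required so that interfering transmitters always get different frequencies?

T1, T8, T13, T5, T7 all conflict with each other, so at least 5 frequencies are needed.
Using 5 frequencies: T10=4, T1=1, T3=1, T8=4, T13=5, T4=4, T5=3, T7=2. Each listed conflict is separated.

5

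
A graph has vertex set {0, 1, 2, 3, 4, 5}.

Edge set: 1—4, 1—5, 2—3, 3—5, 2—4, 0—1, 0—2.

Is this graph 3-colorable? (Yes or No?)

The chromatic number is 3. The cycle 2-4-1-5-3-2 has odd length 5, so it cannot be 2-colored; at least 3 colors are needed.
3 colors suffice: color red → {1, 2}; color blue → {0, 3, 4}; color green → {5}.
That is already a proper 3-coloring.

Yes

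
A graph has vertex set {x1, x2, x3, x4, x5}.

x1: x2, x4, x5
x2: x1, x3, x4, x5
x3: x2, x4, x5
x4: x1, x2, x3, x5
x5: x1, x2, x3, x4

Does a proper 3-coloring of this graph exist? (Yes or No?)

No

x2, x3, x4, x5 are pairwise adjacent (a clique of size 4), so at least 4 colors are needed.
So 3 colors are not enough.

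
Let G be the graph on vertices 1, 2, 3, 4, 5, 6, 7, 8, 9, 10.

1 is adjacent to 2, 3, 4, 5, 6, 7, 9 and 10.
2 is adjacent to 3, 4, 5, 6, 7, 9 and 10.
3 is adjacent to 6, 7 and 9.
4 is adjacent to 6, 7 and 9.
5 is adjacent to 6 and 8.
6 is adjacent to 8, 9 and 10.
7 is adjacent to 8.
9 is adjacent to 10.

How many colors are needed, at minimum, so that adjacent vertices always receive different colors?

5

1, 2, 6, 9, 10 are pairwise adjacent (a clique of size 5), so at least 5 colors are needed.
5 colors suffice: color red → {2, 8}; color blue → {6, 7}; color green → {1}; color yellow → {5, 9}; color purple → {3, 4, 10}. Every edge joins two different colors.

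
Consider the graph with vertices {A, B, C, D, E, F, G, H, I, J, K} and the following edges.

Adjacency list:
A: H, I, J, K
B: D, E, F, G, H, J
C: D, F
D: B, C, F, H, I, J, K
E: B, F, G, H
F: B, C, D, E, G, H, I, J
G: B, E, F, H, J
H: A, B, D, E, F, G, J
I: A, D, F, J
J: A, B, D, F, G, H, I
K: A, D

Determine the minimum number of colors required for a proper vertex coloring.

5

B, E, F, G, H are mutually adjacent (a clique of size 5), so at least 5 colors are needed.
5 colors suffice: color red → {A, F}; color blue → {C, H, I, K}; color green → {D, G}; color yellow → {E, J}; color purple → {B}. No two adjacent vertices share a color.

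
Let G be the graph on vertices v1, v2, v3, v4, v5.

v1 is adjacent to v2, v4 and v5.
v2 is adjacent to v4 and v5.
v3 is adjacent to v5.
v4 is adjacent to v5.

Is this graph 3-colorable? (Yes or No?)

No

v1, v2, v4, v5 form a clique, so at least 4 colors are needed.
So 3 colors are not enough.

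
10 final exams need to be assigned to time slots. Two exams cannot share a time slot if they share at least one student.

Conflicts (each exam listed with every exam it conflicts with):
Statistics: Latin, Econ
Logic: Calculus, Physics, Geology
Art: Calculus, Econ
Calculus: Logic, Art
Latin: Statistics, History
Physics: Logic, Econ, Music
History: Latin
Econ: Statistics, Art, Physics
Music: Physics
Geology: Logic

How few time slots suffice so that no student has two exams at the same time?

3

The cycle Econ-Physics-Logic-Calculus-Art-Econ has odd length 5, so it cannot be 2-colored; at least 3 time slots are needed.
3 time slots suffice: time slot 1 → {Logic, Latin, Econ, Music}; time slot 2 → {Statistics, Art, Physics, History, Geology}; time slot 3 → {Calculus}. Each listed conflict is separated.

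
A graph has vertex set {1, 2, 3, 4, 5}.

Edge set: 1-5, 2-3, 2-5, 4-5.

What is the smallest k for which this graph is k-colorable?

2 and 3 are adjacent, so at least 2 colors are needed.
2 colors suffice: color a → {3, 5}; color b → {1, 2, 4}. Every edge joins two different colors.

2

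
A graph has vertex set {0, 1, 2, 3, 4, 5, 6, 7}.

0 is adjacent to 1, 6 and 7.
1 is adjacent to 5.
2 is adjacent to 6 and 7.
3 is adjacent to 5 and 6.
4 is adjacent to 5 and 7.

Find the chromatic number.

The cycle 6-3-5-1-0-6 has odd length 5, so it cannot be 2-colored; at least 3 colors are needed.
3 colors suffice: 0=a, 1=b, 2=a, 3=c, 4=c, 5=a, 6=b, 7=b. No two adjacent vertices share a color.

3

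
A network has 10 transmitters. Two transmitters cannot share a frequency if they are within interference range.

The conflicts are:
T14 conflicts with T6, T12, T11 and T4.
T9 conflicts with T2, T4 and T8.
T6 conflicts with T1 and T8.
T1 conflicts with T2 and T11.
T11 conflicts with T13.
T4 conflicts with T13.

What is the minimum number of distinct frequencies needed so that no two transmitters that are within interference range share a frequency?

The cycle T9-T2-T1-T6-T8-T9 has odd length 5, so it cannot be 2-colored; at least 3 frequencies are needed.
Using 3 frequencies: T14=1, T9=1, T6=2, T12=2, T1=1, T2=2, T11=2, T4=2, T8=3, T13=1. Every pair that conflicts lands in different frequencies.

3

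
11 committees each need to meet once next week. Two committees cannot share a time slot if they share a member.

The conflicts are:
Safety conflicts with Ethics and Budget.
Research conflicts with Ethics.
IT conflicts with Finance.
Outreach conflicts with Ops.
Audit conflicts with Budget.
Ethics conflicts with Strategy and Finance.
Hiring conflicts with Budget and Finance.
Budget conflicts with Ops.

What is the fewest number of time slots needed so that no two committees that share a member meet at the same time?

The cycle Budget-Hiring-Finance-Ethics-Safety-Budget has odd length 5, so it cannot be 2-colored; at least 3 time slots are needed.
3 time slots suffice: Safety=2, Research=2, IT=1, Outreach=1, Audit=2, Ethics=1, Hiring=3, Strategy=2, Budget=1, Ops=2, Finance=2. Every pair that conflicts lands in different time slots.

3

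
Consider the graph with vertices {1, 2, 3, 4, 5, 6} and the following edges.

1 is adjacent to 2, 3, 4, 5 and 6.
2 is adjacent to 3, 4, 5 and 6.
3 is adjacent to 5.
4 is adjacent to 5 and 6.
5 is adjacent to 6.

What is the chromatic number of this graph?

1, 2, 4, 5, 6 form a clique, so at least 5 colors are needed.
5 colors suffice: color a → {5}; color b → {2}; color c → {1}; color d → {3, 6}; color e → {4}. Each edge has distinct colors on its endpoints.

5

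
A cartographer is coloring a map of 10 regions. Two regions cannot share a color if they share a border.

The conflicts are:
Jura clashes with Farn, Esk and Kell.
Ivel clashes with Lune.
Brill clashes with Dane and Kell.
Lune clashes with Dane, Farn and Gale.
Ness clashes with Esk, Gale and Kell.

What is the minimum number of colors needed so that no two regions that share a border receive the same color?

Jura and Esk conflict, so at least 2 colors are needed.
2 colors suffice: color 1 → {Jura, Brill, Lune, Ness}; color 2 → {Ivel, Dane, Farn, Esk, Gale, Kell}. Every pair that conflicts lands in different colors.

2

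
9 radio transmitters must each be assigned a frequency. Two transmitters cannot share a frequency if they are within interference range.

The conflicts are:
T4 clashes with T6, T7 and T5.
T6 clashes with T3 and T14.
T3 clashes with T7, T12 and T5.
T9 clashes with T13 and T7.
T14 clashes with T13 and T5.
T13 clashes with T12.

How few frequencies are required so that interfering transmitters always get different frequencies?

The cycle T9-T13-T12-T3-T7-T9 has odd length 5, so it cannot be 2-colored; at least 3 frequencies are needed.
3 frequencies suffice: frequency 1 → {T4, T3, T13}; frequency 2 → {T6, T7, T12, T5}; frequency 3 → {T9, T14}. No two conflicting transmitters share a frequency.

3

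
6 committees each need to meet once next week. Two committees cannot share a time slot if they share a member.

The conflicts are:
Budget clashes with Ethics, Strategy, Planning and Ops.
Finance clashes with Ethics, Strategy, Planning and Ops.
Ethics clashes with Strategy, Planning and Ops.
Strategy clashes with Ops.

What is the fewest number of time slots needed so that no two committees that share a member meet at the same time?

Finance, Ethics, Strategy, Ops all conflict with each other, so at least 4 time slots are needed.
Using 4 time slots: Budget=2, Finance=2, Ethics=1, Strategy=3, Planning=3, Ops=4. Each listed conflict is separated.

4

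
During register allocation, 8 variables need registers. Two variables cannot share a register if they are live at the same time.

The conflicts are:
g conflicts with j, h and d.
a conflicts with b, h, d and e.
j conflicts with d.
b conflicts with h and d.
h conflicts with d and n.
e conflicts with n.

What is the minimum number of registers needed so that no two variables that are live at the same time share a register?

4

a, b, h, d are mutually in conflict, so at least 4 registers are needed.
4 registers suffice: register 1 → {d, n}; register 2 → {j, h, e}; register 3 → {g, a}; register 4 → {b}. Each listed conflict is separated.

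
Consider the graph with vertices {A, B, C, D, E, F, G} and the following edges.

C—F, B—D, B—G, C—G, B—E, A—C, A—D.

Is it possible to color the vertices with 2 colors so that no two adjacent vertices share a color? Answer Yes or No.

No

The cycle A-D-B-G-C-A has odd length 5, so it cannot be 2-colored; at least 3 colors are needed.
So 2 colors are not enough.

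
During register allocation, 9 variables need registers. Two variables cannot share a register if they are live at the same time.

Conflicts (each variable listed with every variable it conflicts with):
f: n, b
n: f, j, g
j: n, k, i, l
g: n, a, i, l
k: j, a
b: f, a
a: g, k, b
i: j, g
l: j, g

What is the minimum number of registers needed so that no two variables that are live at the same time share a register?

3

The cycle k-j-i-g-a-k has odd length 5, so it cannot be 2-colored; at least 3 registers are needed.
A valid assignment using 3 registers: f=3, n=2, j=1, g=1, k=3, b=1, a=2, i=2, l=2. Every pair that conflicts lands in different registers.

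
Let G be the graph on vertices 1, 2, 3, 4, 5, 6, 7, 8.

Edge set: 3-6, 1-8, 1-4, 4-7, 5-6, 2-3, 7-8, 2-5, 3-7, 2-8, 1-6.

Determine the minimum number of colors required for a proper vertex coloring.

The cycle 6-1-4-7-3-6 has odd length 5, so it cannot be 2-colored; at least 3 colors are needed.
3 colors suffice: color a → {1, 3, 5}; color b → {2, 6, 7}; color c → {4, 8}. No two adjacent vertices share a color.

3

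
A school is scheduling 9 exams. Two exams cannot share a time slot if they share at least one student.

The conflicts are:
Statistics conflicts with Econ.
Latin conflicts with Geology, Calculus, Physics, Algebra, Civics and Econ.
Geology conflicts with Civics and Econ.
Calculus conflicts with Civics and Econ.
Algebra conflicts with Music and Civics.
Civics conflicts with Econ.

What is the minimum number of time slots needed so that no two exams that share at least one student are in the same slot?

Latin, Geology, Civics, Econ all conflict with each other, so at least 4 time slots are needed.
A valid assignment using 4 time slots: Statistics=1, Latin=1, Geology=4, Calculus=4, Physics=2, Algebra=2, Music=1, Civics=3, Econ=2. No two conflicting exams share a time slot.

4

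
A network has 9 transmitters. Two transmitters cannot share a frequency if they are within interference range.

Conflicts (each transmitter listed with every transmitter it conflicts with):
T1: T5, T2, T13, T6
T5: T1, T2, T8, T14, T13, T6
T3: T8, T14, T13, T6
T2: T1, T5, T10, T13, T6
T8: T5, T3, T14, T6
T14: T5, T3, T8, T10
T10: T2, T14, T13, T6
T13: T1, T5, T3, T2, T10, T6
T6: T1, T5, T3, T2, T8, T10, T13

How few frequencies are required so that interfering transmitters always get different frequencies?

T1, T5, T2, T13, T6 all conflict with each other, so at least 5 frequencies are needed.
5 frequencies suffice: T1=5, T5=3, T3=3, T2=4, T8=2, T14=1, T10=3, T13=2, T6=1. Each listed conflict is separated.

5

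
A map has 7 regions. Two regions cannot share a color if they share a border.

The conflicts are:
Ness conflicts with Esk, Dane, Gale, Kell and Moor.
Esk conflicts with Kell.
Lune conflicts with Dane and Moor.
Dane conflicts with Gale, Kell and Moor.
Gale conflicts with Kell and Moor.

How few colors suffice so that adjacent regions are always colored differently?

Ness, Dane, Gale, Kell are mutually in conflict, so at least 4 colors are needed.
4 colors suffice: color 1 → {Ness, Lune}; color 2 → {Esk, Dane}; color 3 → {Kell, Moor}; color 4 → {Gale}. Every pair that conflicts lands in different colors.

4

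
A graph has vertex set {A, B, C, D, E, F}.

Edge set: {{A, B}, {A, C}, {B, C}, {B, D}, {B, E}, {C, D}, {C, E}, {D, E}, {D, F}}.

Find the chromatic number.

4

B, C, D, E are mutually adjacent (a clique of size 4), so at least 4 colors are needed.
4 colors suffice: color red → {A, D}; color blue → {C, F}; color green → {B}; color yellow → {E}. Every edge joins two different colors.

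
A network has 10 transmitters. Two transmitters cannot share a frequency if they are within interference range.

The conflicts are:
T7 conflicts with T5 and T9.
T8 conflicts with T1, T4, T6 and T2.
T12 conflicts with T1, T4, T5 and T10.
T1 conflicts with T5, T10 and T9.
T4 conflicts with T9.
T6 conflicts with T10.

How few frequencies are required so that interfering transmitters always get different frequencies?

T12, T1, T5 pairwise conflict, so at least 3 frequencies are needed.
3 frequencies suffice: frequency 1 → {T7, T1, T4, T6, T2}; frequency 2 → {T8, T12, T9}; frequency 3 → {T5, T10}. Every pair that conflicts lands in different frequencies.

3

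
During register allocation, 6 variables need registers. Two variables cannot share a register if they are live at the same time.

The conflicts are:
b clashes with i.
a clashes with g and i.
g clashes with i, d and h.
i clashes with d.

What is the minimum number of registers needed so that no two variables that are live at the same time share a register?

a, g, i pairwise conflict, so at least 3 registers are needed.
A valid assignment using 3 registers: b=1, a=3, g=1, i=2, d=3, h=2. No two conflicting variables share a register.

3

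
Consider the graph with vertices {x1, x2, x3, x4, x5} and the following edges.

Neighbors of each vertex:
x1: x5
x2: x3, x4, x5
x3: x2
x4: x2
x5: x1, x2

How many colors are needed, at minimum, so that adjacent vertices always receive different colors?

x1 and x5 are adjacent, so at least 2 colors are needed.
One proper 2-coloring: x1=1, x2=1, x3=2, x4=2, x5=2. Every edge joins two different colors.

2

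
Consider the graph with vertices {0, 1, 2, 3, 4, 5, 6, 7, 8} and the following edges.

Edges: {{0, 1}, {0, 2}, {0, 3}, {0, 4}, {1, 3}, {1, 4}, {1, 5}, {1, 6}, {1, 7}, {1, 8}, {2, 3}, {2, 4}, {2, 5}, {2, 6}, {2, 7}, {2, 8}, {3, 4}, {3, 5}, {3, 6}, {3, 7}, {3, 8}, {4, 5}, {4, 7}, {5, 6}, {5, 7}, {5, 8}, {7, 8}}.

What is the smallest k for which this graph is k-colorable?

5

1, 3, 5, 7, 8 are pairwise adjacent (a clique of size 5), so at least 5 colors are needed.
5 colors suffice: color red → {3}; color blue → {1, 2}; color green → {0, 5}; color yellow → {6, 7}; color purple → {4, 8}. Each edge has distinct colors on its endpoints.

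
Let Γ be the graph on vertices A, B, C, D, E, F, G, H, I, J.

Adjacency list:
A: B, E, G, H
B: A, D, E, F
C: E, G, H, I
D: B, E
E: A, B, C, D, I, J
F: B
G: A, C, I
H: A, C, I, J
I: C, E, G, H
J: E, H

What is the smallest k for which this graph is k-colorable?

B, D, E are mutually adjacent, so at least 3 colors are needed.
3 colors suffice: A=blue, B=green, C=green, D=blue, E=red, F=red, G=red, H=red, I=blue, J=blue. Every edge joins two different colors.

3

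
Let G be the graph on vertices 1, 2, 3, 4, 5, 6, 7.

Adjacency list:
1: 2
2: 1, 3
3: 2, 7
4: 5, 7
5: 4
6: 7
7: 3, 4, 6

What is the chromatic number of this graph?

4 and 7 are adjacent, so at least 2 colors are needed.
2 colors suffice: color a → {2, 5, 7}; color b → {1, 3, 4, 6}. Each edge has distinct colors on its endpoints.

2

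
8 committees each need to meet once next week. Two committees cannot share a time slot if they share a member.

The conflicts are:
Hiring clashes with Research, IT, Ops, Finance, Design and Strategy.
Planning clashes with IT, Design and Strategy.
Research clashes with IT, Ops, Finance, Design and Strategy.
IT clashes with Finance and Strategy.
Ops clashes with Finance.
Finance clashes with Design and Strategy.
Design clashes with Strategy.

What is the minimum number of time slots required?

Hiring, Research, IT, Finance, Strategy all conflict with each other, so at least 5 time slots are needed.
5 time slots suffice: time slot 1 → {Planning, Research}; time slot 2 → {Hiring}; time slot 3 → {Finance}; time slot 4 → {Ops, Strategy}; time slot 5 → {IT, Design}. Each listed conflict is separated.

5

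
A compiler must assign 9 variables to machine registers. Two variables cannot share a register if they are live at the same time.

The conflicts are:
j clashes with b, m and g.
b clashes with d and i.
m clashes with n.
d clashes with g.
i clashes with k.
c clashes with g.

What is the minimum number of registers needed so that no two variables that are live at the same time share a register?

m and n conflict, so at least 2 registers are needed.
2 registers suffice: register 1 → {b, m, g, k}; register 2 → {j, d, i, c, n}. Each listed conflict is separated.

2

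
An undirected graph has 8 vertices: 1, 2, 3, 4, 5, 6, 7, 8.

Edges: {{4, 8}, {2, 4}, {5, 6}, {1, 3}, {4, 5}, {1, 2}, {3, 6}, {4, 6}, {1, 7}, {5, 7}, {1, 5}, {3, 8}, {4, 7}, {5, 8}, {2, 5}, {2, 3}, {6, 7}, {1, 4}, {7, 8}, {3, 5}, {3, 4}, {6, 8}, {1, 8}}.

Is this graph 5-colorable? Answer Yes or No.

The chromatic number is 5. 4, 5, 6, 7, 8 form a clique, so at least 5 colors are needed.
A valid assignment using 5 colors: 1=purple, 2=yellow, 3=green, 4=blue, 5=red, 6=purple, 7=green, 8=yellow.
That is already a proper 5-coloring.

Yes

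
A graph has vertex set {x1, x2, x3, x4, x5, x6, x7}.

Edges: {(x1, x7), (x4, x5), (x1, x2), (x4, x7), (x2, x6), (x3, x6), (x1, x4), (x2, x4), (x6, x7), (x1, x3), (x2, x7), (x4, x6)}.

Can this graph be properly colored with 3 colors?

No

x2, x4, x6, x7 are mutually adjacent (a clique of size 4), so at least 4 colors are needed.
So 3 colors are not enough.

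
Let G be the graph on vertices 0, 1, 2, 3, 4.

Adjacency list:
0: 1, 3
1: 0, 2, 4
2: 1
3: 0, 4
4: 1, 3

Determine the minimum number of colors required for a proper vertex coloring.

2

0 and 3 are adjacent, so at least 2 colors are needed.
A valid assignment using 2 colors: 0=blue, 1=red, 2=blue, 3=red, 4=blue. Every edge joins two different colors.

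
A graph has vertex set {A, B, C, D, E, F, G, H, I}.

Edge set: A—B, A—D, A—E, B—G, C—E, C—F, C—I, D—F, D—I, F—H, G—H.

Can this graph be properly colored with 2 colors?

No

The cycle E-C-I-D-A-E has odd length 5, so it cannot be 2-colored; at least 3 colors are needed.
So 2 colors are not enough.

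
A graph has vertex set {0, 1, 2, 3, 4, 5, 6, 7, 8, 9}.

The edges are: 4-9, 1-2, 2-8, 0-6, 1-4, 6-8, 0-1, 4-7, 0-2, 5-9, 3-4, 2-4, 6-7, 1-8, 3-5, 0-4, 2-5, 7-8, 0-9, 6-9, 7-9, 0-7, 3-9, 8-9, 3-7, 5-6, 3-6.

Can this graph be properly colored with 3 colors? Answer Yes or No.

3, 5, 6, 9 are pairwise adjacent (a clique of size 4), so at least 4 colors are needed.
So 3 colors are not enough.

No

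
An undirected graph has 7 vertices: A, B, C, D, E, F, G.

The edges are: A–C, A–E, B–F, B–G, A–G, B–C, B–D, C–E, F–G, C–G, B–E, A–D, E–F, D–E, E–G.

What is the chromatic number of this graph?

B, E, F, G are pairwise adjacent (a clique of size 4), so at least 4 colors are needed.
4 colors suffice: color 1 → {E}; color 2 → {A, B}; color 3 → {D, G}; color 4 → {C, F}. Each edge has distinct colors on its endpoints.

4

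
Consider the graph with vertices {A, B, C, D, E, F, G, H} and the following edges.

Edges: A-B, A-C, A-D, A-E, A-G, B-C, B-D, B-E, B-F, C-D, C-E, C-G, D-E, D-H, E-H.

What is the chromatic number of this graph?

5

A, B, C, D, E form a clique, so at least 5 colors are needed.
5 colors suffice: color 1 → {E, F, G}; color 2 → {B, H}; color 3 → {C}; color 4 → {D}; color 5 → {A}. Each edge has distinct colors on its endpoints.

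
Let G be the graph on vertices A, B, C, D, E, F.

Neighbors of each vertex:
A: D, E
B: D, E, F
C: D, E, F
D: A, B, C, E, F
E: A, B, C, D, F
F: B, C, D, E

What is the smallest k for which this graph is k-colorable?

C, D, E, F form a clique, so at least 4 colors are needed.
4 colors suffice: color red → {E}; color blue → {D}; color green → {A, F}; color yellow → {B, C}. No two adjacent vertices share a color.

4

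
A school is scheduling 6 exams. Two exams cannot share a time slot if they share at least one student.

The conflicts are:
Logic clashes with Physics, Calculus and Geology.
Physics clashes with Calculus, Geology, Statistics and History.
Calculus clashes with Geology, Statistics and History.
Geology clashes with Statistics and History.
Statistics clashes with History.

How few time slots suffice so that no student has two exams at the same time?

Physics, Calculus, Geology, Statistics, History are mutually in conflict, so at least 5 time slots are needed.
5 time slots suffice: time slot 1 → {Geology}; time slot 2 → {Calculus}; time slot 3 → {Physics}; time slot 4 → {Logic, History}; time slot 5 → {Statistics}. Each listed conflict is separated.

5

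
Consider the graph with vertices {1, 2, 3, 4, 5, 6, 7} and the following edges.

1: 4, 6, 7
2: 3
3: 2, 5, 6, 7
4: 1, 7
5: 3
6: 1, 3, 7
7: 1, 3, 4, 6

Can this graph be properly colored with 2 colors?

No

3, 6, 7 form a triangle, so at least 3 colors are needed.
So 2 colors are not enough.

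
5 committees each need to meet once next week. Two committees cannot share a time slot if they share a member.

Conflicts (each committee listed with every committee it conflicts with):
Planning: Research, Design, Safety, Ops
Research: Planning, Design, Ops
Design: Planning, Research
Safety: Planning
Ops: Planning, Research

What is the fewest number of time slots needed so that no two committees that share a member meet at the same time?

Planning, Research, Design pairwise conflict, so at least 3 time slots are needed.
3 time slots suffice: time slot 1 → {Planning}; time slot 2 → {Research, Safety}; time slot 3 → {Design, Ops}. No two conflicting committees share a time slot.

3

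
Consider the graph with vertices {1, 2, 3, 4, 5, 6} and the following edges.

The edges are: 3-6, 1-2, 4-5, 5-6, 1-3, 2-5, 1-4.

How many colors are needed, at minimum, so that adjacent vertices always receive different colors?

3

The cycle 2-5-6-3-1-2 has odd length 5, so it cannot be 2-colored; at least 3 colors are needed.
One proper 3-coloring: 1=red, 2=blue, 3=green, 4=blue, 5=red, 6=blue. No two adjacent vertices share a color.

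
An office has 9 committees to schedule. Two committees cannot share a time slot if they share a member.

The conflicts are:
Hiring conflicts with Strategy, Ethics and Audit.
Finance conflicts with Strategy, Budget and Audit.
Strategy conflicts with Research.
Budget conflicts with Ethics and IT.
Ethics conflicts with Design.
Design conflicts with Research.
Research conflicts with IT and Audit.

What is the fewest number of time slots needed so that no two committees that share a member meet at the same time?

3

The cycle Research-Audit-Finance-Budget-IT-Research has odd length 5, so it cannot be 2-colored; at least 3 time slots are needed.
3 time slots suffice: time slot 1 → {Finance, Ethics, Research}; time slot 2 → {Strategy, Budget, Design, Audit}; time slot 3 → {Hiring, IT}. Each listed conflict is separated.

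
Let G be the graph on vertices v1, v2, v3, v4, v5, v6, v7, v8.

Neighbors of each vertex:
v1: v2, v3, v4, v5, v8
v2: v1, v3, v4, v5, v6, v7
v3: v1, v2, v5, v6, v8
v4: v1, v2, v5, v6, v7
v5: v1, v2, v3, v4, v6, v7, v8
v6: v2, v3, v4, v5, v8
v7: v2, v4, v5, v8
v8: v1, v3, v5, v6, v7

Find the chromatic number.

v2, v4, v5, v7 are pairwise adjacent (a clique of size 4), so at least 4 colors are needed.
4 colors suffice: color red → {v5}; color blue → {v2, v8}; color green → {v1, v6, v7}; color yellow → {v3, v4}. Every edge joins two different colors.

4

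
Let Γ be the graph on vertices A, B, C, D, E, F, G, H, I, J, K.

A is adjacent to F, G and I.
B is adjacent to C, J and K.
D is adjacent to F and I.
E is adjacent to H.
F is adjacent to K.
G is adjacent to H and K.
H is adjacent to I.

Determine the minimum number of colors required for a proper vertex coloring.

G and K are adjacent, so at least 2 colors are needed.
2 colors suffice: A=blue, B=red, C=blue, D=blue, E=red, F=red, G=red, H=blue, I=red, J=blue, K=blue. Every edge joins two different colors.

2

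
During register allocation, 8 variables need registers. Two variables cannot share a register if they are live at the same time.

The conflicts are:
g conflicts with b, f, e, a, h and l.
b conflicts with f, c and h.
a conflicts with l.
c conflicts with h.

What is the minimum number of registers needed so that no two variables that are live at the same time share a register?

g, a, l pairwise conflict, so at least 3 registers are needed.
3 registers suffice: register 1 → {g, c}; register 2 → {b, e, l}; register 3 → {f, a, h}. Every pair that conflicts lands in different registers.

3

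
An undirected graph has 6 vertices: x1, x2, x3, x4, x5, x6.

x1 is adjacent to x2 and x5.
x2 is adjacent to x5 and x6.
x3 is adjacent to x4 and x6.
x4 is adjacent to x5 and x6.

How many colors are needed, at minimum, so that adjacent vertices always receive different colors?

3

x1, x2, x5 form a triangle, so at least 3 colors are needed.
3 colors suffice: color R → {x2, x4}; color B → {x5, x6}; color G → {x1, x3}. Each edge has distinct colors on its endpoints.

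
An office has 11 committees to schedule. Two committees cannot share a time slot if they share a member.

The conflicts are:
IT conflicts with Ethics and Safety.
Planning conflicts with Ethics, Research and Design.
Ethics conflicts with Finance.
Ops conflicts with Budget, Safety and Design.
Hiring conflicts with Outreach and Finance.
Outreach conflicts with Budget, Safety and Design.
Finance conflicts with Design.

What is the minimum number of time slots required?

Hiring and Outreach conflict, so at least 2 time slots are needed.
2 time slots suffice: time slot 1 → {Ethics, Hiring, Budget, Research, Safety, Design}; time slot 2 → {IT, Planning, Ops, Outreach, Finance}. No two conflicting committees share a time slot.

2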